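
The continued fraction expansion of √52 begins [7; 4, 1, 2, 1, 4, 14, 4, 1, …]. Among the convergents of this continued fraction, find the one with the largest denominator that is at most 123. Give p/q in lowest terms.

a_0 = 7: 7/1  (≤ bound)
a_1 = 4: 29/4  (≤ bound)
a_2 = 1: 36/5  (≤ bound)
a_3 = 2: 101/14  (≤ bound)
a_4 = 1: 137/19  (≤ bound)
a_5 = 4: 649/90  (≤ bound)
a_6 = 14: 9223/1279  (> 123, stop)

649/90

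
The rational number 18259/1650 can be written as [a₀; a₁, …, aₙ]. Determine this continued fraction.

[11; 15, 7, 3, 1, 3]

⌊18259/1650⌋ = 11, remainder 109
⌊1650/109⌋ = 15, remainder 15
⌊109/15⌋ = 7, remainder 4
⌊15/4⌋ = 3, remainder 3
⌊4/3⌋ = 1, remainder 1
⌊3/1⌋ = 3, remainder 0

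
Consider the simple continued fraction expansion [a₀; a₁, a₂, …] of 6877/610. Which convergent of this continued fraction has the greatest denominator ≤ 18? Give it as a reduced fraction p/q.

a_0 = 11: 11/1  (≤ bound)
a_1 = 3: 34/3  (≤ bound)
a_2 = 1: 45/4  (≤ bound)
a_3 = 1: 79/7  (≤ bound)
a_4 = 1: 124/11  (≤ bound)
a_5 = 7: 947/84  (> 18, stop)

124/11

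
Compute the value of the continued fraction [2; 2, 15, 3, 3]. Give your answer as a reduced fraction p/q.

785/316

a_0 = 2: 2/1
a_1 = 2: 5/2
a_2 = 15: 77/31
a_3 = 3: 236/95
a_4 = 3: 785/316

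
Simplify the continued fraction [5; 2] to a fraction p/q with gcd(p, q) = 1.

a_0 = 5: 5/1
a_1 = 2: 11/2

11/2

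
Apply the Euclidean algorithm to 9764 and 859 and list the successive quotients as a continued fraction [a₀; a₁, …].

[11; 2, 1, 2, 1, 1, 1, 28]

Repeatedly divide and take the remainder:
9764 ÷ 859 → quotient 11, remainder 315
859 ÷ 315 → quotient 2, remainder 229
315 ÷ 229 → quotient 1, remainder 86
229 ÷ 86 → quotient 2, remainder 57
86 ÷ 57 → quotient 1, remainder 29
57 ÷ 29 → quotient 1, remainder 28
29 ÷ 28 → quotient 1, remainder 1
28 ÷ 1 → quotient 28, remainder 0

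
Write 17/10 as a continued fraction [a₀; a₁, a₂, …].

17 = 1·10 + 7, so a_0 = 1
10 = 1·7 + 3, so a_1 = 1
7 = 2·3 + 1, so a_2 = 2
3 = 3·1 + 0, so a_3 = 3

[1; 1, 2, 3]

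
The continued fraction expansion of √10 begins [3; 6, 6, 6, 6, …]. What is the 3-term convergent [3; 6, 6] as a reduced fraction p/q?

Start with 6.
6 + 1/(6/1) = 6 + 1/6 = 37/6
3 + 1/(37/6) = 3 + 6/37 = 117/37

117/37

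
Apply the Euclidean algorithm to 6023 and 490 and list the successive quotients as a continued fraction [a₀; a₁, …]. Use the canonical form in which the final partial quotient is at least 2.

6023 = 12·490 + 143, so a_0 = 12
490 = 3·143 + 61, so a_1 = 3
143 = 2·61 + 21, so a_2 = 2
61 = 2·21 + 19, so a_3 = 2
21 = 1·19 + 2, so a_4 = 1
19 = 9·2 + 1, so a_5 = 9
2 = 2·1 + 0, so a_6 = 2

[12; 3, 2, 2, 1, 9, 2]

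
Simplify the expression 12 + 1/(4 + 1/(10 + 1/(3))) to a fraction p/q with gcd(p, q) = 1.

1555/127

a_0 = 12: 12/1
a_1 = 4: 49/4
a_2 = 10: 502/41
a_3 = 3: 1555/127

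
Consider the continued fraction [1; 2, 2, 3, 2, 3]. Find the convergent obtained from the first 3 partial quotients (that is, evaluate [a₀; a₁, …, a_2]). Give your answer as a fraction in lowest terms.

a_0 = 1: 1/1
a_1 = 2: 3/2
a_2 = 2: 7/5

7/5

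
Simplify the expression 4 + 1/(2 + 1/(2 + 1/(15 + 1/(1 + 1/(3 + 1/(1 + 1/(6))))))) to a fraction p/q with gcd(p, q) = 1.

a_0 = 4: 4/1
a_1 = 2: 9/2
a_2 = 2: 22/5
a_3 = 15: 339/77
a_4 = 1: 361/82
a_5 = 3: 1422/323
a_6 = 1: 1783/405
a_7 = 6: 12120/2753

12120/2753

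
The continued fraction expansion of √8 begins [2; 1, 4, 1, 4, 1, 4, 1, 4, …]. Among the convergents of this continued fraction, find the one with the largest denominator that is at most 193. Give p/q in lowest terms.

478/169

a_0 = 2: 2/1  (≤ bound)
a_1 = 1: 3/1  (≤ bound)
a_2 = 4: 14/5  (≤ bound)
a_3 = 1: 17/6  (≤ bound)
a_4 = 4: 82/29  (≤ bound)
a_5 = 1: 99/35  (≤ bound)
a_6 = 4: 478/169  (≤ bound)
a_7 = 1: 577/204  (> 193, stop)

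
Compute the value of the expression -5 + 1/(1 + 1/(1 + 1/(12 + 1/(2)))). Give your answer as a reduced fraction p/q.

-233/52

a_0 = -5: -5/1
a_1 = 1: -4/1
a_2 = 1: -9/2
a_3 = 12: -112/25
a_4 = 2: -233/52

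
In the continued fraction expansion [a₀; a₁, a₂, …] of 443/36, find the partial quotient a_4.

⌊443/36⌋ = 12, remainder 11
⌊36/11⌋ = 3, remainder 3
⌊11/3⌋ = 3, remainder 2
⌊3/2⌋ = 1, remainder 1
⌊2/1⌋ = 2, remainder 0

2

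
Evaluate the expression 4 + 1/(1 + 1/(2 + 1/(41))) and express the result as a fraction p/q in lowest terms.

Start with 41.
2 + 1/(41/1) = 2 + 1/41 = 83/41
1 + 1/(83/41) = 1 + 41/83 = 124/83
4 + 1/(124/83) = 4 + 83/124 = 579/124

579/124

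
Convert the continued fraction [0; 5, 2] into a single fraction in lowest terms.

Use the convergent recurrence hₖ = aₖ·hₖ₋₁ + hₖ₋₂ (and likewise for the denominators kₖ):
a_0 = 0: 0/1
a_1 = 5: 1/5
a_2 = 2: 2/11

2/11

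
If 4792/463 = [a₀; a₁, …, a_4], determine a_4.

Repeatedly divide and take the remainder:
4792 = 10·463 + 162, so a_0 = 10
463 = 2·162 + 139, so a_1 = 2
162 = 1·139 + 23, so a_2 = 1
139 = 6·23 + 1, so a_3 = 6
23 = 23·1 + 0, so a_4 = 23

23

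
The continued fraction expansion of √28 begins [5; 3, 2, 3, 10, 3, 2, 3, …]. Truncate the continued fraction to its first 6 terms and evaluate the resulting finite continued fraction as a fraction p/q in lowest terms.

4048/765

Start with 3.
10 + 1/(3/1) = 10 + 1/3 = 31/3
3 + 1/(31/3) = 3 + 3/31 = 96/31
2 + 1/(96/31) = 2 + 31/96 = 223/96
3 + 1/(223/96) = 3 + 96/223 = 765/223
5 + 1/(765/223) = 5 + 223/765 = 4048/765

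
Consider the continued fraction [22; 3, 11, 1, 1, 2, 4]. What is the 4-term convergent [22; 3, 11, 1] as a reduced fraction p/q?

826/37

Start with 1.
11 + 1/(1/1) = 11 + 1/1 = 12/1
3 + 1/(12/1) = 3 + 1/12 = 37/12
22 + 1/(37/12) = 22 + 12/37 = 826/37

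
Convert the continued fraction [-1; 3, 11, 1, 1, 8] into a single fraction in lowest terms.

-409/605

Use the convergent recurrence hₖ = aₖ·hₖ₋₁ + hₖ₋₂ (and likewise for the denominators kₖ):
a_0 = -1: -1/1
a_1 = 3: -2/3
a_2 = 11: -23/34
a_3 = 1: -25/37
a_4 = 1: -48/71
a_5 = 8: -409/605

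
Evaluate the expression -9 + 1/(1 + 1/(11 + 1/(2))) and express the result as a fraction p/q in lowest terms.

-202/25

Compute successive convergents:
a_0 = -9: -9/1
a_1 = 1: -8/1
a_2 = 11: -97/12
a_3 = 2: -202/25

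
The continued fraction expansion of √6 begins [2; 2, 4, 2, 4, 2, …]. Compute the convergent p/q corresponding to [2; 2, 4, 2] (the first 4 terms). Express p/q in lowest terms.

Work from the innermost term outward:
Start with 2.
4 + 1/(2/1) = 4 + 1/2 = 9/2
2 + 1/(9/2) = 2 + 2/9 = 20/9
2 + 1/(20/9) = 2 + 9/20 = 49/20

49/20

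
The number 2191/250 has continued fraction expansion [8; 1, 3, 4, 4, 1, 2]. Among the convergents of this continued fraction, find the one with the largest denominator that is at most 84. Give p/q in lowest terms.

631/72

List convergents until the denominator exceeds the bound:
a_0 = 8: 8/1  (≤ bound)
a_1 = 1: 9/1  (≤ bound)
a_2 = 3: 35/4  (≤ bound)
a_3 = 4: 149/17  (≤ bound)
a_4 = 4: 631/72  (≤ bound)
a_5 = 1: 780/89  (> 84, stop)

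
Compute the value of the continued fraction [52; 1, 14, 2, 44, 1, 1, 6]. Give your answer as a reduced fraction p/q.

960461/18144

Build up convergents one term at a time:
a_0 = 52: 52/1
a_1 = 1: 53/1
a_2 = 14: 794/15
a_3 = 2: 1641/31
a_4 = 44: 72998/1379
a_5 = 1: 74639/1410
a_6 = 1: 147637/2789
a_7 = 6: 960461/18144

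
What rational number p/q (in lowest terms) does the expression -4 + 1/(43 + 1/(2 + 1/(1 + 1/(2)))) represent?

-1380/347

Start with 2.
1 + 1/(2/1) = 1 + 1/2 = 3/2
2 + 1/(3/2) = 2 + 2/3 = 8/3
43 + 1/(8/3) = 43 + 3/8 = 347/8
-4 + 1/(347/8) = -4 + 8/347 = -1380/347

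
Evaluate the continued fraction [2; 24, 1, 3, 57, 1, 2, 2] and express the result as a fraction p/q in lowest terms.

a_0 = 2: 2/1
a_1 = 24: 49/24
a_2 = 1: 51/25
a_3 = 3: 202/99
a_4 = 57: 11565/5668
a_5 = 1: 11767/5767
a_6 = 2: 35099/17202
a_7 = 2: 81965/40171

81965/40171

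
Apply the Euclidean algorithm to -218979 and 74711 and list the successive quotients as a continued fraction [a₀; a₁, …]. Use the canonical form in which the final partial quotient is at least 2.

[-3; 14, 2, 58, 14, 1, 2]

-218979 ÷ 74711 → quotient -3, remainder 5154
74711 ÷ 5154 → quotient 14, remainder 2555
5154 ÷ 2555 → quotient 2, remainder 44
2555 ÷ 44 → quotient 58, remainder 3
44 ÷ 3 → quotient 14, remainder 2
3 ÷ 2 → quotient 1, remainder 1
2 ÷ 1 → quotient 2, remainder 0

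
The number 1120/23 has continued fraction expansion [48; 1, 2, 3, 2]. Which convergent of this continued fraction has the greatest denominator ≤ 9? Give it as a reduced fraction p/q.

List convergents until the denominator exceeds the bound:
a_0 = 48: 48/1  (≤ bound)
a_1 = 1: 49/1  (≤ bound)
a_2 = 2: 146/3  (≤ bound)
a_3 = 3: 487/10  (> 9, stop)

146/3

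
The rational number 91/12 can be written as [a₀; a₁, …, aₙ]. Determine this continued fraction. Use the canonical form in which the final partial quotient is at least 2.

[7; 1, 1, 2, 2]

Run the Euclidean algorithm, recording each quotient:
91 = 7·12 + 7, so a_0 = 7
12 = 1·7 + 5, so a_1 = 1
7 = 1·5 + 2, so a_2 = 1
5 = 2·2 + 1, so a_3 = 2
2 = 2·1 + 0, so a_4 = 2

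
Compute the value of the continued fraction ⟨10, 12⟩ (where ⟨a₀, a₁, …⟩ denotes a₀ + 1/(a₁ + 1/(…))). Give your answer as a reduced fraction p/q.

Build up convergents one term at a time:
a_0 = 10: 10/1
a_1 = 12: 121/12

121/12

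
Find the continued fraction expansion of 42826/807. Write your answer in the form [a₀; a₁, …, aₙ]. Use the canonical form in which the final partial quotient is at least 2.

[53; 14, 1, 2, 18]

Apply division with remainder until the remainder is 0:
42826 ÷ 807 → quotient 53, remainder 55
807 ÷ 55 → quotient 14, remainder 37
55 ÷ 37 → quotient 1, remainder 18
37 ÷ 18 → quotient 2, remainder 1
18 ÷ 1 → quotient 18, remainder 0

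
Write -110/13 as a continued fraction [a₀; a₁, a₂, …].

[-9; 1, 1, 6]

Repeatedly divide and take the remainder:
-110 = -9·13 + 7, so a_0 = -9
13 = 1·7 + 6, so a_1 = 1
7 = 1·6 + 1, so a_2 = 1
6 = 6·1 + 0, so a_3 = 6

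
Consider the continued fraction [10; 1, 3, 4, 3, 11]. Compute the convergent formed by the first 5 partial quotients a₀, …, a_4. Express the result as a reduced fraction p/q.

Use the convergent recurrence hₖ = aₖ·hₖ₋₁ + hₖ₋₂ (and likewise for the denominators kₖ):
a_0 = 10: 10/1
a_1 = 1: 11/1
a_2 = 3: 43/4
a_3 = 4: 183/17
a_4 = 3: 592/55

592/55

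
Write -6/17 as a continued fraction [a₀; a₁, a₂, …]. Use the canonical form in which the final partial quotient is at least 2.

[-1; 1, 1, 1, 5]

-6 = -1·17 + 11, so a_0 = -1
17 = 1·11 + 6, so a_1 = 1
11 = 1·6 + 5, so a_2 = 1
6 = 1·5 + 1, so a_3 = 1
5 = 5·1 + 0, so a_4 = 5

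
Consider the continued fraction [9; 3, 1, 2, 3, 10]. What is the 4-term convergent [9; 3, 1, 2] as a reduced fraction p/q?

a_0 = 9: 9/1
a_1 = 3: 28/3
a_2 = 1: 37/4
a_3 = 2: 102/11

102/11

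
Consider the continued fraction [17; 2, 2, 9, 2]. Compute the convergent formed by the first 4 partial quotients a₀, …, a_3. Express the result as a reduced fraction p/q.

818/47

Start with 9.
2 + 1/(9/1) = 2 + 1/9 = 19/9
2 + 1/(19/9) = 2 + 9/19 = 47/19
17 + 1/(47/19) = 17 + 19/47 = 818/47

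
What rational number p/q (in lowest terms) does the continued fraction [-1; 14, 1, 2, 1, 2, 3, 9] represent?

a_0 = -1: -1/1
a_1 = 14: -13/14
a_2 = 1: -14/15
a_3 = 2: -41/44
a_4 = 1: -55/59
a_5 = 2: -151/162
a_6 = 3: -508/545
a_7 = 9: -4723/5067

-4723/5067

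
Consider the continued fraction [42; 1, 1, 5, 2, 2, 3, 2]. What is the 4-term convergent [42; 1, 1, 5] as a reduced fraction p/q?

Starting at the tail and folding back:
Start with 5.
1 + 1/(5/1) = 1 + 1/5 = 6/5
1 + 1/(6/5) = 1 + 5/6 = 11/6
42 + 1/(11/6) = 42 + 6/11 = 468/11

468/11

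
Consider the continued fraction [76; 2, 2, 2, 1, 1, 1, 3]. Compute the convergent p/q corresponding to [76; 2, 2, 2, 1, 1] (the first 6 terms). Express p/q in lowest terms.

Start with 1.
1 + 1/(1/1) = 1 + 1/1 = 2/1
2 + 1/(2/1) = 2 + 1/2 = 5/2
2 + 1/(5/2) = 2 + 2/5 = 12/5
2 + 1/(12/5) = 2 + 5/12 = 29/12
76 + 1/(29/12) = 76 + 12/29 = 2216/29

2216/29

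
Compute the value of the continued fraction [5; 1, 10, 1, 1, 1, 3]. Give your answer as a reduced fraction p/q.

Build up convergents one term at a time:
a_0 = 5: 5/1
a_1 = 1: 6/1
a_2 = 10: 65/11
a_3 = 1: 71/12
a_4 = 1: 136/23
a_5 = 1: 207/35
a_6 = 3: 757/128

757/128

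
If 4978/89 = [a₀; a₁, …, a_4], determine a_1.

4978 ÷ 89 → quotient 55, remainder 83
89 ÷ 83 → quotient 1, remainder 6

1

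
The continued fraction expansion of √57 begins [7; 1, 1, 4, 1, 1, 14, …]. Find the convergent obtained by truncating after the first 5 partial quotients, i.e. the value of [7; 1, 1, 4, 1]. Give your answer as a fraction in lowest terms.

83/11

a_0 = 7: 7/1
a_1 = 1: 8/1
a_2 = 1: 15/2
a_3 = 4: 68/9
a_4 = 1: 83/11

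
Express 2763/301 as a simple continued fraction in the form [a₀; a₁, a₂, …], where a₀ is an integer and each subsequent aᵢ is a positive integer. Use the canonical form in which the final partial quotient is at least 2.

2763 = 9·301 + 54, so a_0 = 9
301 = 5·54 + 31, so a_1 = 5
54 = 1·31 + 23, so a_2 = 1
31 = 1·23 + 8, so a_3 = 1
23 = 2·8 + 7, so a_4 = 2
8 = 1·7 + 1, so a_5 = 1
7 = 7·1 + 0, so a_6 = 7

[9; 5, 1, 1, 2, 1, 7]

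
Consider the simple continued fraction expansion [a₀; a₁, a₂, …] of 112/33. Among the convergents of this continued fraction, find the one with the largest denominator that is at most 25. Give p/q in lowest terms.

a_0 = 3: 3/1  (≤ bound)
a_1 = 2: 7/2  (≤ bound)
a_2 = 1: 10/3  (≤ bound)
a_3 = 1: 17/5  (≤ bound)
a_4 = 6: 112/33  (> 25, stop)

17/5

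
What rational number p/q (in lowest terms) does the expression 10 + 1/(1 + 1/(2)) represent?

Collapse the nested fraction from the inside out:
Start with 2.
1 + 1/(2/1) = 1 + 1/2 = 3/2
10 + 1/(3/2) = 10 + 2/3 = 32/3

32/3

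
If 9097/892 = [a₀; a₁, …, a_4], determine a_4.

2

9097 ÷ 892 → quotient 10, remainder 177
892 ÷ 177 → quotient 5, remainder 7
177 ÷ 7 → quotient 25, remainder 2
7 ÷ 2 → quotient 3, remainder 1
2 ÷ 1 → quotient 2, remainder 0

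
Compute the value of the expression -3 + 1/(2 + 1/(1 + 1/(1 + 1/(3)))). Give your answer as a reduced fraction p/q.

-47/18

Collapse the nested fraction from the inside out:
Start with 3.
1 + 1/(3/1) = 1 + 1/3 = 4/3
1 + 1/(4/3) = 1 + 3/4 = 7/4
2 + 1/(7/4) = 2 + 4/7 = 18/7
-3 + 1/(18/7) = -3 + 7/18 = -47/18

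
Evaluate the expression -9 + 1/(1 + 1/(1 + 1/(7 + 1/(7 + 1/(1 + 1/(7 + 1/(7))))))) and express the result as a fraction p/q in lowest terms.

Use the convergent recurrence hₖ = aₖ·hₖ₋₁ + hₖ₋₂ (and likewise for the denominators kₖ):
a_0 = -9: -9/1
a_1 = 1: -8/1
a_2 = 1: -17/2
a_3 = 7: -127/15
a_4 = 7: -906/107
a_5 = 1: -1033/122
a_6 = 7: -8137/961
a_7 = 7: -57992/6849

-57992/6849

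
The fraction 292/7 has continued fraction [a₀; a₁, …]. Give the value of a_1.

292 ÷ 7 → quotient 41, remainder 5
7 ÷ 5 → quotient 1, remainder 2

1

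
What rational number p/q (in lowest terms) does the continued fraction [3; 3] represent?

10/3

Start with 3.
3 + 1/(3/1) = 3 + 1/3 = 10/3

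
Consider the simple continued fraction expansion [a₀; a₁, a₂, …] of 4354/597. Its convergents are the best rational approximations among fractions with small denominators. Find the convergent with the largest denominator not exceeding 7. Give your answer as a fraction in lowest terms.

51/7

a_0 = 7: 7/1  (≤ bound)
a_1 = 3: 22/3  (≤ bound)
a_2 = 2: 51/7  (≤ bound)
a_3 = 2: 124/17  (> 7, stop)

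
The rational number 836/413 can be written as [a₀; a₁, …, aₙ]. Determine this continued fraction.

Run the Euclidean algorithm, recording each quotient:
836 = 2·413 + 10, so a_0 = 2
413 = 41·10 + 3, so a_1 = 41
10 = 3·3 + 1, so a_2 = 3
3 = 3·1 + 0, so a_3 = 3

[2; 41, 3, 3]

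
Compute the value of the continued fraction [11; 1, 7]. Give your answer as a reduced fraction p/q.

Start with 7.
1 + 1/(7/1) = 1 + 1/7 = 8/7
11 + 1/(8/7) = 11 + 7/8 = 95/8

95/8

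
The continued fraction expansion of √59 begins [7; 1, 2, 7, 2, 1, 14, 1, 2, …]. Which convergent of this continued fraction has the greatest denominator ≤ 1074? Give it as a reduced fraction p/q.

7781/1013

List convergents until the denominator exceeds the bound:
a_0 = 7: 7/1  (≤ bound)
a_1 = 1: 8/1  (≤ bound)
a_2 = 2: 23/3  (≤ bound)
a_3 = 7: 169/22  (≤ bound)
a_4 = 2: 361/47  (≤ bound)
a_5 = 1: 530/69  (≤ bound)
a_6 = 14: 7781/1013  (≤ bound)
a_7 = 1: 8311/1082  (> 1074, stop)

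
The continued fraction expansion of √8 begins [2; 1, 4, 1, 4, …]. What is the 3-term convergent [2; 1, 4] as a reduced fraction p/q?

Start with 4.
1 + 1/(4/1) = 1 + 1/4 = 5/4
2 + 1/(5/4) = 2 + 4/5 = 14/5

14/5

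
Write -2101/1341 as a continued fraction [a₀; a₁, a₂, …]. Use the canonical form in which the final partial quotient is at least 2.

[-2; 2, 3, 4, 14, 1, 2]

⌊-2101/1341⌋ = -2, remainder 581
⌊1341/581⌋ = 2, remainder 179
⌊581/179⌋ = 3, remainder 44
⌊179/44⌋ = 4, remainder 3
⌊44/3⌋ = 14, remainder 2
⌊3/2⌋ = 1, remainder 1
⌊2/1⌋ = 2, remainder 0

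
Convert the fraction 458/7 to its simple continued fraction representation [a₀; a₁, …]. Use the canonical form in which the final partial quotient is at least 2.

458 = 65·7 + 3, so a_0 = 65
7 = 2·3 + 1, so a_1 = 2
3 = 3·1 + 0, so a_2 = 3

[65; 2, 3]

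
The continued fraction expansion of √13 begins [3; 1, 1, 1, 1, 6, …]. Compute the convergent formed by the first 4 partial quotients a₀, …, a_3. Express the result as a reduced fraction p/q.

11/3

Use the convergent recurrence hₖ = aₖ·hₖ₋₁ + hₖ₋₂ (and likewise for the denominators kₖ):
a_0 = 3: 3/1
a_1 = 1: 4/1
a_2 = 1: 7/2
a_3 = 1: 11/3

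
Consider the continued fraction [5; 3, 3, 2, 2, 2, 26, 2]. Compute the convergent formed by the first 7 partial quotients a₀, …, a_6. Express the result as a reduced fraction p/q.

18913/3566

Starting at the tail and folding back:
Start with 26.
2 + 1/(26/1) = 2 + 1/26 = 53/26
2 + 1/(53/26) = 2 + 26/53 = 132/53
2 + 1/(132/53) = 2 + 53/132 = 317/132
3 + 1/(317/132) = 3 + 132/317 = 1083/317
3 + 1/(1083/317) = 3 + 317/1083 = 3566/1083
5 + 1/(3566/1083) = 5 + 1083/3566 = 18913/3566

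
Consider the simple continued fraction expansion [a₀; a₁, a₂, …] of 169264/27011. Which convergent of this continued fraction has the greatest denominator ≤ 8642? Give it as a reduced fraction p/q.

List convergents until the denominator exceeds the bound:
a_0 = 6: 6/1  (≤ bound)
a_1 = 3: 19/3  (≤ bound)
a_2 = 1: 25/4  (≤ bound)
a_3 = 3: 94/15  (≤ bound)
a_4 = 24: 2281/364  (≤ bound)
a_5 = 14: 32028/5111  (≤ bound)
a_6 = 1: 34309/5475  (≤ bound)
a_7 = 4: 169264/27011  (> 8642, stop)

34309/5475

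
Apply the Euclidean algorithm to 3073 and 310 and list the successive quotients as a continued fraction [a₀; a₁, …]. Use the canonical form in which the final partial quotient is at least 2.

[9; 1, 10, 2, 13]

Repeatedly divide and take the remainder:
3073 ÷ 310 → quotient 9, remainder 283
310 ÷ 283 → quotient 1, remainder 27
283 ÷ 27 → quotient 10, remainder 13
27 ÷ 13 → quotient 2, remainder 1
13 ÷ 1 → quotient 13, remainder 0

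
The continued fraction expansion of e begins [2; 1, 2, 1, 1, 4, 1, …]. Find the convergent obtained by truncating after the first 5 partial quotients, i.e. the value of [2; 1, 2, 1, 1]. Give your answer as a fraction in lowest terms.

19/7

Starting at the tail and folding back:
Start with 1.
1 + 1/(1/1) = 1 + 1/1 = 2/1
2 + 1/(2/1) = 2 + 1/2 = 5/2
1 + 1/(5/2) = 1 + 2/5 = 7/5
2 + 1/(7/5) = 2 + 5/7 = 19/7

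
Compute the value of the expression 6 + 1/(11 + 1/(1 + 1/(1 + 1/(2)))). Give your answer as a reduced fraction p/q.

353/58

Starting at the tail and folding back:
Start with 2.
1 + 1/(2/1) = 1 + 1/2 = 3/2
1 + 1/(3/2) = 1 + 2/3 = 5/3
11 + 1/(5/3) = 11 + 3/5 = 58/5
6 + 1/(58/5) = 6 + 5/58 = 353/58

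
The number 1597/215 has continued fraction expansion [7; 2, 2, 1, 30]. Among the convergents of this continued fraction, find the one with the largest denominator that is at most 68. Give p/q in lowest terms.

List convergents until the denominator exceeds the bound:
a_0 = 7: 7/1  (≤ bound)
a_1 = 2: 15/2  (≤ bound)
a_2 = 2: 37/5  (≤ bound)
a_3 = 1: 52/7  (≤ bound)
a_4 = 30: 1597/215  (> 68, stop)

52/7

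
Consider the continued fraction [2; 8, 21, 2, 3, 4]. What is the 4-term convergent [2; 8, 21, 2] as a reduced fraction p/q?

735/346

Starting at the tail and folding back:
Start with 2.
21 + 1/(2/1) = 21 + 1/2 = 43/2
8 + 1/(43/2) = 8 + 2/43 = 346/43
2 + 1/(346/43) = 2 + 43/346 = 735/346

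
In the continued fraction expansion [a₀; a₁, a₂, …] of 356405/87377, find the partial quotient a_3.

2

Run the Euclidean algorithm, recording each quotient:
356405 ÷ 87377 → quotient 4, remainder 6897
87377 ÷ 6897 → quotient 12, remainder 4613
6897 ÷ 4613 → quotient 1, remainder 2284
4613 ÷ 2284 → quotient 2, remainder 45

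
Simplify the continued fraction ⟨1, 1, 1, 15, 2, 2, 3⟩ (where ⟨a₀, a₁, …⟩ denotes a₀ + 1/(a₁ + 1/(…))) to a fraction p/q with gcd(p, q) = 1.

Collapse the nested fraction from the inside out:
Start with 3.
2 + 1/(3/1) = 2 + 1/3 = 7/3
2 + 1/(7/3) = 2 + 3/7 = 17/7
15 + 1/(17/7) = 15 + 7/17 = 262/17
1 + 1/(262/17) = 1 + 17/262 = 279/262
1 + 1/(279/262) = 1 + 262/279 = 541/279
1 + 1/(541/279) = 1 + 279/541 = 820/541

820/541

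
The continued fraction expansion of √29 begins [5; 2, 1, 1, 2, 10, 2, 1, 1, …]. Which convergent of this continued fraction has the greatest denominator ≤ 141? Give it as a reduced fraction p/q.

a_0 = 5: 5/1  (≤ bound)
a_1 = 2: 11/2  (≤ bound)
a_2 = 1: 16/3  (≤ bound)
a_3 = 1: 27/5  (≤ bound)
a_4 = 2: 70/13  (≤ bound)
a_5 = 10: 727/135  (≤ bound)
a_6 = 2: 1524/283  (> 141, stop)

727/135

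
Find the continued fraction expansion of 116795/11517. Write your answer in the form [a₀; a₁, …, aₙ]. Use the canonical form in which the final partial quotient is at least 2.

[10; 7, 11, 2, 3, 1, 15]

Apply division with remainder until the remainder is 0:
⌊116795/11517⌋ = 10, remainder 1625
⌊11517/1625⌋ = 7, remainder 142
⌊1625/142⌋ = 11, remainder 63
⌊142/63⌋ = 2, remainder 16
⌊63/16⌋ = 3, remainder 15
⌊16/15⌋ = 1, remainder 1
⌊15/1⌋ = 15, remainder 0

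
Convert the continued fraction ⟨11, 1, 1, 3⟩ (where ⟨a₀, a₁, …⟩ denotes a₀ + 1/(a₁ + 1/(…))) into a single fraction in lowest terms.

81/7

Work from the innermost term outward:
Start with 3.
1 + 1/(3/1) = 1 + 1/3 = 4/3
1 + 1/(4/3) = 1 + 3/4 = 7/4
11 + 1/(7/4) = 11 + 4/7 = 81/7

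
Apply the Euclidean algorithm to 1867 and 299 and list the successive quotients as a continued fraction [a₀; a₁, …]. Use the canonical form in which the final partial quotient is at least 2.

1867 = 6·299 + 73, so a_0 = 6
299 = 4·73 + 7, so a_1 = 4
73 = 10·7 + 3, so a_2 = 10
7 = 2·3 + 1, so a_3 = 2
3 = 3·1 + 0, so a_4 = 3

[6; 4, 10, 2, 3]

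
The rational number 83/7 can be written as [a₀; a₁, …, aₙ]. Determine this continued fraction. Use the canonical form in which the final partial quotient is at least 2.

83 = 11·7 + 6, so a_0 = 11
7 = 1·6 + 1, so a_1 = 1
6 = 6·1 + 0, so a_2 = 6

[11; 1, 6]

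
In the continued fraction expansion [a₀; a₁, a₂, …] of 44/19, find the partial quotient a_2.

Repeatedly divide and take the remainder:
44 = 2·19 + 6, so a_0 = 2
19 = 3·6 + 1, so a_1 = 3
6 = 6·1 + 0, so a_2 = 6

6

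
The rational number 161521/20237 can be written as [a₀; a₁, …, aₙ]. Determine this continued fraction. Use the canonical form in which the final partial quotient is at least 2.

[7; 1, 52, 1, 27, 1, 5, 2]

161521 ÷ 20237 → quotient 7, remainder 19862
20237 ÷ 19862 → quotient 1, remainder 375
19862 ÷ 375 → quotient 52, remainder 362
375 ÷ 362 → quotient 1, remainder 13
362 ÷ 13 → quotient 27, remainder 11
13 ÷ 11 → quotient 1, remainder 2
11 ÷ 2 → quotient 5, remainder 1
2 ÷ 1 → quotient 2, remainder 0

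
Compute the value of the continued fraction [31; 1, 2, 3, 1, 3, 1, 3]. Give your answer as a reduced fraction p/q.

7448/235

Collapse the nested fraction from the inside out:
Start with 3.
1 + 1/(3/1) = 1 + 1/3 = 4/3
3 + 1/(4/3) = 3 + 3/4 = 15/4
1 + 1/(15/4) = 1 + 4/15 = 19/15
3 + 1/(19/15) = 3 + 15/19 = 72/19
2 + 1/(72/19) = 2 + 19/72 = 163/72
1 + 1/(163/72) = 1 + 72/163 = 235/163
31 + 1/(235/163) = 31 + 163/235 = 7448/235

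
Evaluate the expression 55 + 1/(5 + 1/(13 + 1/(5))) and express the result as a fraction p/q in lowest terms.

Collapse the nested fraction from the inside out:
Start with 5.
13 + 1/(5/1) = 13 + 1/5 = 66/5
5 + 1/(66/5) = 5 + 5/66 = 335/66
55 + 1/(335/66) = 55 + 66/335 = 18491/335

18491/335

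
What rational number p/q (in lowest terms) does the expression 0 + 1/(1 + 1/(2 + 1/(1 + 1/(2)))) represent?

8/11

Start with 2.
1 + 1/(2/1) = 1 + 1/2 = 3/2
2 + 1/(3/2) = 2 + 2/3 = 8/3
1 + 1/(8/3) = 1 + 3/8 = 11/8
0 + 1/(11/8) = 0 + 8/11 = 8/11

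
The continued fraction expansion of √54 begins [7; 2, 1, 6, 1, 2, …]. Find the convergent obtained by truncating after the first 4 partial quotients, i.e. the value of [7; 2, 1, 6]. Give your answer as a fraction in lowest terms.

Start with 6.
1 + 1/(6/1) = 1 + 1/6 = 7/6
2 + 1/(7/6) = 2 + 6/7 = 20/7
7 + 1/(20/7) = 7 + 7/20 = 147/20

147/20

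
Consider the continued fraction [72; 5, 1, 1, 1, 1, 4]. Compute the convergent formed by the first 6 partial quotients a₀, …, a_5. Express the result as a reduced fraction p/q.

Start with 1.
1 + 1/(1/1) = 1 + 1/1 = 2/1
1 + 1/(2/1) = 1 + 1/2 = 3/2
1 + 1/(3/2) = 1 + 2/3 = 5/3
5 + 1/(5/3) = 5 + 3/5 = 28/5
72 + 1/(28/5) = 72 + 5/28 = 2021/28

2021/28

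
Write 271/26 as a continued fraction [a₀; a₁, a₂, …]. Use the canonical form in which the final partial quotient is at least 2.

[10; 2, 2, 1, 3]

Apply division with remainder until the remainder is 0:
271 = 10·26 + 11, so a_0 = 10
26 = 2·11 + 4, so a_1 = 2
11 = 2·4 + 3, so a_2 = 2
4 = 1·3 + 1, so a_3 = 1
3 = 3·1 + 0, so a_4 = 3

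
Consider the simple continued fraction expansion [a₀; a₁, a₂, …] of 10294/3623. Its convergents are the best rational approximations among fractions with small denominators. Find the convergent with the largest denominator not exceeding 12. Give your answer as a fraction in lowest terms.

17/6

List convergents until the denominator exceeds the bound:
a_0 = 2: 2/1  (≤ bound)
a_1 = 1: 3/1  (≤ bound)
a_2 = 5: 17/6  (≤ bound)
a_3 = 3: 54/19  (> 12, stop)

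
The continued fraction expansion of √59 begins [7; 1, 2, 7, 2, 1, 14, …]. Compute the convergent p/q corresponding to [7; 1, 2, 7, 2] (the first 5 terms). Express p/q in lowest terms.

361/47

a_0 = 7: 7/1
a_1 = 1: 8/1
a_2 = 2: 23/3
a_3 = 7: 169/22
a_4 = 2: 361/47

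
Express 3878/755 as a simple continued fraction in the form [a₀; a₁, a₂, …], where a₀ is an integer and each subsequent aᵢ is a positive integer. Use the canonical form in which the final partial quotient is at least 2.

[5; 7, 3, 34]

3878 ÷ 755 → quotient 5, remainder 103
755 ÷ 103 → quotient 7, remainder 34
103 ÷ 34 → quotient 3, remainder 1
34 ÷ 1 → quotient 34, remainder 0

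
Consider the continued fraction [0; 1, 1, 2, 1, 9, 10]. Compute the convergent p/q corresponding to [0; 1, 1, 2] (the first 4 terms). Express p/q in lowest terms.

Start with 2.
1 + 1/(2/1) = 1 + 1/2 = 3/2
1 + 1/(3/2) = 1 + 2/3 = 5/3
0 + 1/(5/3) = 0 + 3/5 = 3/5

3/5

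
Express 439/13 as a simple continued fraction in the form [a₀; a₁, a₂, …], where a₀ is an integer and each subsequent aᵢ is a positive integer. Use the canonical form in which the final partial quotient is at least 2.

[33; 1, 3, 3]

439 ÷ 13 → quotient 33, remainder 10
13 ÷ 10 → quotient 1, remainder 3
10 ÷ 3 → quotient 3, remainder 1
3 ÷ 1 → quotient 3, remainder 0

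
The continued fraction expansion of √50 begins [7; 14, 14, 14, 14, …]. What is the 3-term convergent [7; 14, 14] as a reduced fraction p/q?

Starting at the tail and folding back:
Start with 14.
14 + 1/(14/1) = 14 + 1/14 = 197/14
7 + 1/(197/14) = 7 + 14/197 = 1393/197

1393/197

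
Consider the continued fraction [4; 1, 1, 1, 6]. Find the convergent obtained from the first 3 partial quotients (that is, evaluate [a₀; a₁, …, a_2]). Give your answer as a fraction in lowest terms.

Start with 1.
1 + 1/(1/1) = 1 + 1/1 = 2/1
4 + 1/(2/1) = 4 + 1/2 = 9/2

9/2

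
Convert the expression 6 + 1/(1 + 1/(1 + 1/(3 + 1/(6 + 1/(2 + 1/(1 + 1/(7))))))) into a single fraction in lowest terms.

a_0 = 6: 6/1
a_1 = 1: 7/1
a_2 = 1: 13/2
a_3 = 3: 46/7
a_4 = 6: 289/44
a_5 = 2: 624/95
a_6 = 1: 913/139
a_7 = 7: 7015/1068

7015/1068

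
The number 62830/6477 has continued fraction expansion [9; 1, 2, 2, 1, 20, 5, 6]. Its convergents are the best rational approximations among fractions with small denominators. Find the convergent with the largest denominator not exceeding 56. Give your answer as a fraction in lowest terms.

97/10

List convergents until the denominator exceeds the bound:
a_0 = 9: 9/1  (≤ bound)
a_1 = 1: 10/1  (≤ bound)
a_2 = 2: 29/3  (≤ bound)
a_3 = 2: 68/7  (≤ bound)
a_4 = 1: 97/10  (≤ bound)
a_5 = 20: 2008/207  (> 56, stop)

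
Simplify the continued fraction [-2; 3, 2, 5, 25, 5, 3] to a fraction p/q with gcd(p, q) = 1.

-26387/15426

a_0 = -2: -2/1
a_1 = 3: -5/3
a_2 = 2: -12/7
a_3 = 5: -65/38
a_4 = 25: -1637/957
a_5 = 5: -8250/4823
a_6 = 3: -26387/15426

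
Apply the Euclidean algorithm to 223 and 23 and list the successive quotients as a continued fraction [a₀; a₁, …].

Apply division with remainder until the remainder is 0:
223 ÷ 23 → quotient 9, remainder 16
23 ÷ 16 → quotient 1, remainder 7
16 ÷ 7 → quotient 2, remainder 2
7 ÷ 2 → quotient 3, remainder 1
2 ÷ 1 → quotient 2, remainder 0

[9; 1, 2, 3, 2]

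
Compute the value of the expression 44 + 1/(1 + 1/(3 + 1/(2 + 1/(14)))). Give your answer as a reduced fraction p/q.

5821/130

Work from the innermost term outward:
Start with 14.
2 + 1/(14/1) = 2 + 1/14 = 29/14
3 + 1/(29/14) = 3 + 14/29 = 101/29
1 + 1/(101/29) = 1 + 29/101 = 130/101
44 + 1/(130/101) = 44 + 101/130 = 5821/130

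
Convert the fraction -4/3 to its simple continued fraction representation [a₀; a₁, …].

⌊-4/3⌋ = -2, remainder 2
⌊3/2⌋ = 1, remainder 1
⌊2/1⌋ = 2, remainder 0

[-2; 1, 2]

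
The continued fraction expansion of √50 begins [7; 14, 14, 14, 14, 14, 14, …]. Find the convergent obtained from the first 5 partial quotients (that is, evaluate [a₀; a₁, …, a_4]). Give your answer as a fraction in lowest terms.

a_0 = 7: 7/1
a_1 = 14: 99/14
a_2 = 14: 1393/197
a_3 = 14: 19601/2772
a_4 = 14: 275807/39005

275807/39005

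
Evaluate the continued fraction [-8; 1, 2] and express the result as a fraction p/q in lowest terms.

-22/3

a_0 = -8: -8/1
a_1 = 1: -7/1
a_2 = 2: -22/3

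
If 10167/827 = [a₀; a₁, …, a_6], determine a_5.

Run the Euclidean algorithm, recording each quotient:
10167 ÷ 827 → quotient 12, remainder 243
827 ÷ 243 → quotient 3, remainder 98
243 ÷ 98 → quotient 2, remainder 47
98 ÷ 47 → quotient 2, remainder 4
47 ÷ 4 → quotient 11, remainder 3
4 ÷ 3 → quotient 1, remainder 1

1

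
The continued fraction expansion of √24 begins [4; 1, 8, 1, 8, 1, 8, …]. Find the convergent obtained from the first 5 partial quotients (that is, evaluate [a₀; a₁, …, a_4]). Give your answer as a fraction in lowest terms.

Starting at the tail and folding back:
Start with 8.
1 + 1/(8/1) = 1 + 1/8 = 9/8
8 + 1/(9/8) = 8 + 8/9 = 80/9
1 + 1/(80/9) = 1 + 9/80 = 89/80
4 + 1/(89/80) = 4 + 80/89 = 436/89

436/89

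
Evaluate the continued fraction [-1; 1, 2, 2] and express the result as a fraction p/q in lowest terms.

-2/7

Start with 2.
2 + 1/(2/1) = 2 + 1/2 = 5/2
1 + 1/(5/2) = 1 + 2/5 = 7/5
-1 + 1/(7/5) = -1 + 5/7 = -2/7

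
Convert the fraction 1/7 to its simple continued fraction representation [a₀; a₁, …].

1 ÷ 7 → quotient 0, remainder 1
7 ÷ 1 → quotient 7, remainder 0

[0; 7]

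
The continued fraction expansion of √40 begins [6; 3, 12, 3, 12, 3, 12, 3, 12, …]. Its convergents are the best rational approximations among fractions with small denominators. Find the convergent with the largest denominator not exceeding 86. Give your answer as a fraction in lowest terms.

234/37

a_0 = 6: 6/1  (≤ bound)
a_1 = 3: 19/3  (≤ bound)
a_2 = 12: 234/37  (≤ bound)
a_3 = 3: 721/114  (> 86, stop)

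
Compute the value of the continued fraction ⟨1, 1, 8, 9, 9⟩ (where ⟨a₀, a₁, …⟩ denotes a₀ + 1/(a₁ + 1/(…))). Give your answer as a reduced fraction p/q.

Use the convergent recurrence hₖ = aₖ·hₖ₋₁ + hₖ₋₂ (and likewise for the denominators kₖ):
a_0 = 1: 1/1
a_1 = 1: 2/1
a_2 = 8: 17/9
a_3 = 9: 155/82
a_4 = 9: 1412/747

1412/747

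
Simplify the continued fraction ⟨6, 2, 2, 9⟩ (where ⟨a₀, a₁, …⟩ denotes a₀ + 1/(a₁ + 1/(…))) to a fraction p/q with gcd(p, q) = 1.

Compute successive convergents:
a_0 = 6: 6/1
a_1 = 2: 13/2
a_2 = 2: 32/5
a_3 = 9: 301/47

301/47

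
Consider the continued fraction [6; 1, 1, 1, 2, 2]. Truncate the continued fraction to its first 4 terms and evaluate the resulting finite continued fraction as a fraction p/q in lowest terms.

20/3

Collapse the nested fraction from the inside out:
Start with 1.
1 + 1/(1/1) = 1 + 1/1 = 2/1
1 + 1/(2/1) = 1 + 1/2 = 3/2
6 + 1/(3/2) = 6 + 2/3 = 20/3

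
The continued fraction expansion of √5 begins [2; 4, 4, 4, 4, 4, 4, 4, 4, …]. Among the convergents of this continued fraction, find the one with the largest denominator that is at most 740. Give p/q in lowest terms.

682/305

a_0 = 2: 2/1  (≤ bound)
a_1 = 4: 9/4  (≤ bound)
a_2 = 4: 38/17  (≤ bound)
a_3 = 4: 161/72  (≤ bound)
a_4 = 4: 682/305  (≤ bound)
a_5 = 4: 2889/1292  (> 740, stop)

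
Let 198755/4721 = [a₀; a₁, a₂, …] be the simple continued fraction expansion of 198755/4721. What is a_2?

Run the Euclidean algorithm, recording each quotient:
⌊198755/4721⌋ = 42, remainder 473
⌊4721/473⌋ = 9, remainder 464
⌊473/464⌋ = 1, remainder 9

1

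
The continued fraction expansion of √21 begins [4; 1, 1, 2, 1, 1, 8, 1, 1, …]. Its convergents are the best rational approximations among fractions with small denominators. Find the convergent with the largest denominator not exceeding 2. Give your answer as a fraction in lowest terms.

List convergents until the denominator exceeds the bound:
a_0 = 4: 4/1  (≤ bound)
a_1 = 1: 5/1  (≤ bound)
a_2 = 1: 9/2  (≤ bound)
a_3 = 2: 23/5  (> 2, stop)

9/2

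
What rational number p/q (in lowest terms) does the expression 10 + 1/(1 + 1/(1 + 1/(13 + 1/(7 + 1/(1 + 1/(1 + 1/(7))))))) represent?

32407/3081

Starting at the tail and folding back:
Start with 7.
1 + 1/(7/1) = 1 + 1/7 = 8/7
1 + 1/(8/7) = 1 + 7/8 = 15/8
7 + 1/(15/8) = 7 + 8/15 = 113/15
13 + 1/(113/15) = 13 + 15/113 = 1484/113
1 + 1/(1484/113) = 1 + 113/1484 = 1597/1484
1 + 1/(1597/1484) = 1 + 1484/1597 = 3081/1597
10 + 1/(3081/1597) = 10 + 1597/3081 = 32407/3081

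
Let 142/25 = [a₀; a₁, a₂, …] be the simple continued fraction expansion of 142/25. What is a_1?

⌊142/25⌋ = 5, remainder 17
⌊25/17⌋ = 1, remainder 8

1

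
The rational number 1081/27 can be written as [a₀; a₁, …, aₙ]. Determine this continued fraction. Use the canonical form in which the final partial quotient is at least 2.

Repeatedly divide and take the remainder:
1081 ÷ 27 → quotient 40, remainder 1
27 ÷ 1 → quotient 27, remainder 0

[40; 27]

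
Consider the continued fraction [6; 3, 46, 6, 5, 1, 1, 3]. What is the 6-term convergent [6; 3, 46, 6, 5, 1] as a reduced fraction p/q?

32674/5161

Collapse the nested fraction from the inside out:
Start with 1.
5 + 1/(1/1) = 5 + 1/1 = 6/1
6 + 1/(6/1) = 6 + 1/6 = 37/6
46 + 1/(37/6) = 46 + 6/37 = 1708/37
3 + 1/(1708/37) = 3 + 37/1708 = 5161/1708
6 + 1/(5161/1708) = 6 + 1708/5161 = 32674/5161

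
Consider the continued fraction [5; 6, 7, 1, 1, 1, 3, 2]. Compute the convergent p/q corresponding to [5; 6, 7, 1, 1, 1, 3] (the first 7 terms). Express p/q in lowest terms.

Compute successive convergents:
a_0 = 5: 5/1
a_1 = 6: 31/6
a_2 = 7: 222/43
a_3 = 1: 253/49
a_4 = 1: 475/92
a_5 = 1: 728/141
a_6 = 3: 2659/515

2659/515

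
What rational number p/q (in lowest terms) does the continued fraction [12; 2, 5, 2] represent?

299/24

Starting at the tail and folding back:
Start with 2.
5 + 1/(2/1) = 5 + 1/2 = 11/2
2 + 1/(11/2) = 2 + 2/11 = 24/11
12 + 1/(24/11) = 12 + 11/24 = 299/24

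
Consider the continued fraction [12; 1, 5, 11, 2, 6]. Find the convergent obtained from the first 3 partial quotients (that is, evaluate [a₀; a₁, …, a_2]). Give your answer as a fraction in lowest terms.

77/6

Start with 5.
1 + 1/(5/1) = 1 + 1/5 = 6/5
12 + 1/(6/5) = 12 + 5/6 = 77/6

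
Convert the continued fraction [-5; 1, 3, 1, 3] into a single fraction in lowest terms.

-80/19

a_0 = -5: -5/1
a_1 = 1: -4/1
a_2 = 3: -17/4
a_3 = 1: -21/5
a_4 = 3: -80/19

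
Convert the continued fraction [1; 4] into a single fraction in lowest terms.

a_0 = 1: 1/1
a_1 = 4: 5/4

5/4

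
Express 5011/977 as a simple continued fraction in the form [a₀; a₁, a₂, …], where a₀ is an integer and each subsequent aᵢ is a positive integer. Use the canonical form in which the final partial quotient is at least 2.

[5; 7, 1, 3, 15, 2]

5011 = 5·977 + 126, so a_0 = 5
977 = 7·126 + 95, so a_1 = 7
126 = 1·95 + 31, so a_2 = 1
95 = 3·31 + 2, so a_3 = 3
31 = 15·2 + 1, so a_4 = 15
2 = 2·1 + 0, so a_5 = 2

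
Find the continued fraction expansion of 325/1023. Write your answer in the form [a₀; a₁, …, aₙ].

[0; 3, 6, 1, 3, 2, 1, 3]

⌊325/1023⌋ = 0, remainder 325
⌊1023/325⌋ = 3, remainder 48
⌊325/48⌋ = 6, remainder 37
⌊48/37⌋ = 1, remainder 11
⌊37/11⌋ = 3, remainder 4
⌊11/4⌋ = 2, remainder 3
⌊4/3⌋ = 1, remainder 1
⌊3/1⌋ = 3, remainder 0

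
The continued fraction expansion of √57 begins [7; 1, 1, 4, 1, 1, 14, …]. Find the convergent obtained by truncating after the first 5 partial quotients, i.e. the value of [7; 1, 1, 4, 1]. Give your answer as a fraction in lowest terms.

a_0 = 7: 7/1
a_1 = 1: 8/1
a_2 = 1: 15/2
a_3 = 4: 68/9
a_4 = 1: 83/11

83/11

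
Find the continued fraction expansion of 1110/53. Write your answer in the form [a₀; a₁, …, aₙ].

[20; 1, 16, 1, 2]

1110 ÷ 53 → quotient 20, remainder 50
53 ÷ 50 → quotient 1, remainder 3
50 ÷ 3 → quotient 16, remainder 2
3 ÷ 2 → quotient 1, remainder 1
2 ÷ 1 → quotient 2, remainder 0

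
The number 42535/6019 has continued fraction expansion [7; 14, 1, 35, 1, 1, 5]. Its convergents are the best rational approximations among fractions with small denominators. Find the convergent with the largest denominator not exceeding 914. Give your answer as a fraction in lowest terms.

3915/554

a_0 = 7: 7/1  (≤ bound)
a_1 = 14: 99/14  (≤ bound)
a_2 = 1: 106/15  (≤ bound)
a_3 = 35: 3809/539  (≤ bound)
a_4 = 1: 3915/554  (≤ bound)
a_5 = 1: 7724/1093  (> 914, stop)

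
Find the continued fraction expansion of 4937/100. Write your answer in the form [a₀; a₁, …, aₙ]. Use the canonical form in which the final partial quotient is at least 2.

4937 ÷ 100 → quotient 49, remainder 37
100 ÷ 37 → quotient 2, remainder 26
37 ÷ 26 → quotient 1, remainder 11
26 ÷ 11 → quotient 2, remainder 4
11 ÷ 4 → quotient 2, remainder 3
4 ÷ 3 → quotient 1, remainder 1
3 ÷ 1 → quotient 3, remainder 0

[49; 2, 1, 2, 2, 1, 3]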